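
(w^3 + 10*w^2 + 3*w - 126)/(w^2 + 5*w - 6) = (w^2 + 4*w - 21)/(w - 1)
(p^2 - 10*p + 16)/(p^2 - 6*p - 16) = (p - 2)/(p + 2)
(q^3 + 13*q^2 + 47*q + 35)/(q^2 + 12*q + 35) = q + 1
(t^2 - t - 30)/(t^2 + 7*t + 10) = (t - 6)/(t + 2)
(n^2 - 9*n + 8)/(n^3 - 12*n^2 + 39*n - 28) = (n - 8)/(n^2 - 11*n + 28)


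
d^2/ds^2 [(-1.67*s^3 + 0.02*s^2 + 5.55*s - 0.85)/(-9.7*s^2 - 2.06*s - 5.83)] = (5.6843418860808e-14*s^4 - 1218.306436*s^3 + 606.983316*s^2 + 2325.625278*s + 43.026644)/(912.673*s^6 + 581.4762*s^5 + 1769.12286*s^4 + 707.712176*s^3 + 1063.297554*s^2 + 210.051402*s + 198.155287)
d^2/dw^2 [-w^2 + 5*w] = -2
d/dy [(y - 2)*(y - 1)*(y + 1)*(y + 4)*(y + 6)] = 5*y^4 + 32*y^3 + 9*y^2 - 112*y - 4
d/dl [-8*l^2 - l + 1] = -16*l - 1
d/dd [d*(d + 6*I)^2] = 3*(d + 2*I)*(d + 6*I)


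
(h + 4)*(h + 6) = h^2 + 10*h + 24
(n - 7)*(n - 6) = n^2 - 13*n + 42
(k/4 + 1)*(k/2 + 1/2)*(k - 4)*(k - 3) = k^4/8 - k^3/4 - 19*k^2/8 + 4*k + 6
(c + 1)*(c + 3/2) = c^2 + 5*c/2 + 3/2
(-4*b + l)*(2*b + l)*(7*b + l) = -56*b^3 - 22*b^2*l + 5*b*l^2 + l^3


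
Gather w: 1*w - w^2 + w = -w^2 + 2*w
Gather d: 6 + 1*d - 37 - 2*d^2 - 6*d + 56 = -2*d^2 - 5*d + 25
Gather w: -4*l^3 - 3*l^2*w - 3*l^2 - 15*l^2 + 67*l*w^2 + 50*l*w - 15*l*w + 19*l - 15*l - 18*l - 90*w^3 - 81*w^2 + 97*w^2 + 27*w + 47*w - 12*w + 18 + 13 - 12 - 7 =-4*l^3 - 18*l^2 - 14*l - 90*w^3 + w^2*(67*l + 16) + w*(-3*l^2 + 35*l + 62) + 12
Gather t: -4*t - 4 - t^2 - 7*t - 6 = -t^2 - 11*t - 10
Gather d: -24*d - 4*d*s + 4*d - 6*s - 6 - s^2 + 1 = d*(-4*s - 20) - s^2 - 6*s - 5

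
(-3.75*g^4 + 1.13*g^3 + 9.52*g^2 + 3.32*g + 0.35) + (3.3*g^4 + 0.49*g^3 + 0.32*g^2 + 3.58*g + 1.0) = -0.45*g^4 + 1.62*g^3 + 9.84*g^2 + 6.9*g + 1.35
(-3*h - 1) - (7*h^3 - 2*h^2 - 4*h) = -7*h^3 + 2*h^2 + h - 1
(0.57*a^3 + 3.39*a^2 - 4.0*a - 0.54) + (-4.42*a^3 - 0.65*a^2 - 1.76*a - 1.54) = -3.85*a^3 + 2.74*a^2 - 5.76*a - 2.08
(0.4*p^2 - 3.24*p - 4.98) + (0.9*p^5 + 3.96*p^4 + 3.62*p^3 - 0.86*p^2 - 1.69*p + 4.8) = 0.9*p^5 + 3.96*p^4 + 3.62*p^3 - 0.46*p^2 - 4.93*p - 0.180000000000001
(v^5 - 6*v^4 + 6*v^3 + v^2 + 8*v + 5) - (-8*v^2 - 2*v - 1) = v^5 - 6*v^4 + 6*v^3 + 9*v^2 + 10*v + 6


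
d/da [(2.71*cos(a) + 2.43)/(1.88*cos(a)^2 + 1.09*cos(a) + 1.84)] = (5.0948*cos(a)^2 + 9.1368*cos(a) - 2.3377)*sin(a)/(3.5344*cos(a)^4 + 4.0984*cos(a)^3 + 8.1065*cos(a)^2 + 4.0112*cos(a) + 3.3856)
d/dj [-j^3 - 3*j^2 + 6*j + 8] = -3*j^2 - 6*j + 6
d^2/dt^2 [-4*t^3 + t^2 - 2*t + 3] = 2 - 24*t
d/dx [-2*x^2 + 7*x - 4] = 7 - 4*x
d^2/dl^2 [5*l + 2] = 0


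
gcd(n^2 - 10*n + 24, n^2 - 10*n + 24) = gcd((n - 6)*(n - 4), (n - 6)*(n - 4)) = n^2 - 10*n + 24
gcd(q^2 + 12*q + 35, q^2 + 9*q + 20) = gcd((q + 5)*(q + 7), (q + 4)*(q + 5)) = q + 5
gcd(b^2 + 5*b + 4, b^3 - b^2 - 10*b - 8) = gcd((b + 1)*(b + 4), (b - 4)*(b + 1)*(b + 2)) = b + 1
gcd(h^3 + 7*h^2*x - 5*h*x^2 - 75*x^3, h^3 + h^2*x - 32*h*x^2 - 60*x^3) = h + 5*x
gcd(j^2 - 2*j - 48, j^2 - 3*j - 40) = j - 8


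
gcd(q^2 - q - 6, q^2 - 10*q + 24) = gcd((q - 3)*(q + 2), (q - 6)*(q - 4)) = 1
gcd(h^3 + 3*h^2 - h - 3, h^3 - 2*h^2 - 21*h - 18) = h^2 + 4*h + 3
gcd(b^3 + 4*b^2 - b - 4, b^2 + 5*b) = 1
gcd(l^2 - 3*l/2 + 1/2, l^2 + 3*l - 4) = l - 1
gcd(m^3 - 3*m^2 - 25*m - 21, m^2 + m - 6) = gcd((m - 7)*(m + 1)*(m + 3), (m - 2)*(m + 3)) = m + 3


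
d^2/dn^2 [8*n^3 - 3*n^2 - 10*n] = 48*n - 6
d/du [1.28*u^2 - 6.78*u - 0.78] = 2.56*u - 6.78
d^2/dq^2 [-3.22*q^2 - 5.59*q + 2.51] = -6.44000000000000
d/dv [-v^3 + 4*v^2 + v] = -3*v^2 + 8*v + 1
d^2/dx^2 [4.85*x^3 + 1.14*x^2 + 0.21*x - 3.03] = 29.1*x + 2.28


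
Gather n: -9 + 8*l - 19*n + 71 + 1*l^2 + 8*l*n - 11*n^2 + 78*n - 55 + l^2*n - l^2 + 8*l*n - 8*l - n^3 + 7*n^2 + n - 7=-n^3 - 4*n^2 + n*(l^2 + 16*l + 60)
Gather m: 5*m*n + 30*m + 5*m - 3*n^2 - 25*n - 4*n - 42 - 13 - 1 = m*(5*n + 35) - 3*n^2 - 29*n - 56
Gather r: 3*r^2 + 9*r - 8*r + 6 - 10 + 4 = 3*r^2 + r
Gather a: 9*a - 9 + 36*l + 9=9*a + 36*l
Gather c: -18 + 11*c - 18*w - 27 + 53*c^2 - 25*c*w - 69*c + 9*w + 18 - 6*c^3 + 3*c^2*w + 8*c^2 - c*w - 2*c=-6*c^3 + c^2*(3*w + 61) + c*(-26*w - 60) - 9*w - 27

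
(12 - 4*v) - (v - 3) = 15 - 5*v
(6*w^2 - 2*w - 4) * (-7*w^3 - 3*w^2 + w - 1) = -42*w^5 - 4*w^4 + 40*w^3 + 4*w^2 - 2*w + 4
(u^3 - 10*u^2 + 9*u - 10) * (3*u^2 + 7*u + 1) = 3*u^5 - 23*u^4 - 42*u^3 + 23*u^2 - 61*u - 10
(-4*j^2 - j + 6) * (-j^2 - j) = 4*j^4 + 5*j^3 - 5*j^2 - 6*j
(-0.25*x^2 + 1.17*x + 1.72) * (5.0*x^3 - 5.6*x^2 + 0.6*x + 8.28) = -1.25*x^5 + 7.25*x^4 + 1.898*x^3 - 11.0*x^2 + 10.7196*x + 14.2416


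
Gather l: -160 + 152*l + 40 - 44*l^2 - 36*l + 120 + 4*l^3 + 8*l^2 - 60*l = 4*l^3 - 36*l^2 + 56*l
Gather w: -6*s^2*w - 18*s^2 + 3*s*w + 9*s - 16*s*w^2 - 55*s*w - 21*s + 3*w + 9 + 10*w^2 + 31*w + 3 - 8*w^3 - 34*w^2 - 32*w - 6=-18*s^2 - 12*s - 8*w^3 + w^2*(-16*s - 24) + w*(-6*s^2 - 52*s + 2) + 6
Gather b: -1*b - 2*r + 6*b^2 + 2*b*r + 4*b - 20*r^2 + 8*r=6*b^2 + b*(2*r + 3) - 20*r^2 + 6*r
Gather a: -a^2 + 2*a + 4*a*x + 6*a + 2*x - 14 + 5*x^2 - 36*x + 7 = -a^2 + a*(4*x + 8) + 5*x^2 - 34*x - 7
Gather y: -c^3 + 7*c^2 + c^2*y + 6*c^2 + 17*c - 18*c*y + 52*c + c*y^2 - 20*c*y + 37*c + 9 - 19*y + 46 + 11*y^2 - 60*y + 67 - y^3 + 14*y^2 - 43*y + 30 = -c^3 + 13*c^2 + 106*c - y^3 + y^2*(c + 25) + y*(c^2 - 38*c - 122) + 152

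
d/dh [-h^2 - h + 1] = -2*h - 1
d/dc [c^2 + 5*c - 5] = 2*c + 5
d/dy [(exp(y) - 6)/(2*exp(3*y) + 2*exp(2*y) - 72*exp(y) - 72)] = (-exp(y) - 7/2)*exp(y)/(exp(4*y) + 14*exp(3*y) + 61*exp(2*y) + 84*exp(y) + 36)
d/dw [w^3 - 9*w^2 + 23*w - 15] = 3*w^2 - 18*w + 23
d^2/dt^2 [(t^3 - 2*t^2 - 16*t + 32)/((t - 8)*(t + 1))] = 54*(t^3 + 8*t^2 - 32*t + 96)/(t^6 - 21*t^5 + 123*t^4 - 7*t^3 - 984*t^2 - 1344*t - 512)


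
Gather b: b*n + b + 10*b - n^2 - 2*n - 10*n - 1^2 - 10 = b*(n + 11) - n^2 - 12*n - 11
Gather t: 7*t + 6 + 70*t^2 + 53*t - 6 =70*t^2 + 60*t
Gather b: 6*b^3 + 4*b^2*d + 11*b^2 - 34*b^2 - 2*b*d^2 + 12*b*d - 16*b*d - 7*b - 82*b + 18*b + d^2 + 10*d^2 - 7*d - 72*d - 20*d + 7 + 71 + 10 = 6*b^3 + b^2*(4*d - 23) + b*(-2*d^2 - 4*d - 71) + 11*d^2 - 99*d + 88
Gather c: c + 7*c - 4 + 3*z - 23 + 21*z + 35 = 8*c + 24*z + 8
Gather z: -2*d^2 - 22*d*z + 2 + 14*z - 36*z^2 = -2*d^2 - 36*z^2 + z*(14 - 22*d) + 2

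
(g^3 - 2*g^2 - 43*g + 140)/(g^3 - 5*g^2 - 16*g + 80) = (g + 7)/(g + 4)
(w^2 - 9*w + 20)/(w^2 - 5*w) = (w - 4)/w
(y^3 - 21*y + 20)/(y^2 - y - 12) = (y^2 + 4*y - 5)/(y + 3)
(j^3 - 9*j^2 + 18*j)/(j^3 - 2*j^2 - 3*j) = (j - 6)/(j + 1)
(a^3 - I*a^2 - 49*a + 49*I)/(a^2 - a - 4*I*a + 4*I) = (a^3 - I*a^2 - 49*a + 49*I)/(a^2 - a - 4*I*a + 4*I)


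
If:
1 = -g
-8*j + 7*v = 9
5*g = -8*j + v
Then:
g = -1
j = 11/12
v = 7/3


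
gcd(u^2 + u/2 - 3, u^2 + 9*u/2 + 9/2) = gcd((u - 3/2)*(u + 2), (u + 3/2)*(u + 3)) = 1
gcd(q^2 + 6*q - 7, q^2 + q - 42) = q + 7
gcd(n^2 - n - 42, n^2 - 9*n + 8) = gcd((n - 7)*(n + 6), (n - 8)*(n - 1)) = 1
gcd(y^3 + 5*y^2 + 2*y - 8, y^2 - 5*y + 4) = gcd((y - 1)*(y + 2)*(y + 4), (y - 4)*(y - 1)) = y - 1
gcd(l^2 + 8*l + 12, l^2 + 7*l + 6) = l + 6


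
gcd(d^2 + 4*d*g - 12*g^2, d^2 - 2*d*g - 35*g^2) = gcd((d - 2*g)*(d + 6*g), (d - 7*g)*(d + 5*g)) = 1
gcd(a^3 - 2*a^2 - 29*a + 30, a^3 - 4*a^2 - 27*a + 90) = a^2 - a - 30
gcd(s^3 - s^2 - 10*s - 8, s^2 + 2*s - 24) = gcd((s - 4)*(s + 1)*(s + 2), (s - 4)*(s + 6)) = s - 4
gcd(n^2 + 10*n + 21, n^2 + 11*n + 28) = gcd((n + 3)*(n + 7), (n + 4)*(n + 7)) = n + 7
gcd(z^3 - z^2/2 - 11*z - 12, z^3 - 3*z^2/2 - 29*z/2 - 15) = z^2 + 7*z/2 + 3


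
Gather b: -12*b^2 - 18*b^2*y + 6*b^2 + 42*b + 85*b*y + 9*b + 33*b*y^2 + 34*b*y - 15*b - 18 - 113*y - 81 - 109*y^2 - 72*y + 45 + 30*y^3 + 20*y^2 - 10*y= b^2*(-18*y - 6) + b*(33*y^2 + 119*y + 36) + 30*y^3 - 89*y^2 - 195*y - 54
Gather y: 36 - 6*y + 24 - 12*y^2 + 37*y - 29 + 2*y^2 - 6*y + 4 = -10*y^2 + 25*y + 35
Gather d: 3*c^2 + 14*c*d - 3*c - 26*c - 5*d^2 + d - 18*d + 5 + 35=3*c^2 - 29*c - 5*d^2 + d*(14*c - 17) + 40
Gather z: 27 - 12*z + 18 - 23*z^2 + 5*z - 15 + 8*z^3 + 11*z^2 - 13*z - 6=8*z^3 - 12*z^2 - 20*z + 24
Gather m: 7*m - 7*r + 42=7*m - 7*r + 42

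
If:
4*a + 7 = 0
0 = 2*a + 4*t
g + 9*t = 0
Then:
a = -7/4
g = -63/8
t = 7/8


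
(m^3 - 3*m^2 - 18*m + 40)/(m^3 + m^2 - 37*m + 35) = (m^2 + 2*m - 8)/(m^2 + 6*m - 7)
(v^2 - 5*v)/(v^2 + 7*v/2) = 2*(v - 5)/(2*v + 7)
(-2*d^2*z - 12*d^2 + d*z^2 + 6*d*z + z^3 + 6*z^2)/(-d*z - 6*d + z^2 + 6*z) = 2*d + z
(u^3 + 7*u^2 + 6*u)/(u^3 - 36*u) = (u + 1)/(u - 6)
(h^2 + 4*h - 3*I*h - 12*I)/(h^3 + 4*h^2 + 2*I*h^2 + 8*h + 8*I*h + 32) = (h - 3*I)/(h^2 + 2*I*h + 8)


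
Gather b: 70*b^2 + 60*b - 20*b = 70*b^2 + 40*b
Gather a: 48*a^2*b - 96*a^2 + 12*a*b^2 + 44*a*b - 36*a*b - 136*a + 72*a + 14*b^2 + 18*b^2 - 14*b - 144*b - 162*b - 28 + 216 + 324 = a^2*(48*b - 96) + a*(12*b^2 + 8*b - 64) + 32*b^2 - 320*b + 512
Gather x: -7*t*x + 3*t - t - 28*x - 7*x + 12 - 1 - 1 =2*t + x*(-7*t - 35) + 10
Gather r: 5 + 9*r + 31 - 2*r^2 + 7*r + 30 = -2*r^2 + 16*r + 66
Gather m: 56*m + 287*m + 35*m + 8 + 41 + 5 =378*m + 54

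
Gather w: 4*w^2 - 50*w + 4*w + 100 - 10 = 4*w^2 - 46*w + 90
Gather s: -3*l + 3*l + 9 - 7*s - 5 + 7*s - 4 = 0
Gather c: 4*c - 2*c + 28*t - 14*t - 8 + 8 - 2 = 2*c + 14*t - 2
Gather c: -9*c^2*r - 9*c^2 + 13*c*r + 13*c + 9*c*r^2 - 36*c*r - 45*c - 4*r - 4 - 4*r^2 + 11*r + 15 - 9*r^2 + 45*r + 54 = c^2*(-9*r - 9) + c*(9*r^2 - 23*r - 32) - 13*r^2 + 52*r + 65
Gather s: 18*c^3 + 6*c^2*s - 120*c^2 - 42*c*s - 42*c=18*c^3 - 120*c^2 - 42*c + s*(6*c^2 - 42*c)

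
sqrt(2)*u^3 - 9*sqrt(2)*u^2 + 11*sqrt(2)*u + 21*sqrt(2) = (u - 7)*(u - 3)*(sqrt(2)*u + sqrt(2))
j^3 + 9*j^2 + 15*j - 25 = (j - 1)*(j + 5)^2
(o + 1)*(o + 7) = o^2 + 8*o + 7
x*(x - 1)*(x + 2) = x^3 + x^2 - 2*x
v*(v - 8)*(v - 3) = v^3 - 11*v^2 + 24*v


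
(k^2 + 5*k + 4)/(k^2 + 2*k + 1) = (k + 4)/(k + 1)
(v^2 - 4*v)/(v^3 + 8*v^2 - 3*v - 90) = v*(v - 4)/(v^3 + 8*v^2 - 3*v - 90)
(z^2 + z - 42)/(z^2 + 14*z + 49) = (z - 6)/(z + 7)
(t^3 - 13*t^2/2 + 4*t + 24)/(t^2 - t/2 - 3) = (t^2 - 8*t + 16)/(t - 2)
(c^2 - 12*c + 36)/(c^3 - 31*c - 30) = (c - 6)/(c^2 + 6*c + 5)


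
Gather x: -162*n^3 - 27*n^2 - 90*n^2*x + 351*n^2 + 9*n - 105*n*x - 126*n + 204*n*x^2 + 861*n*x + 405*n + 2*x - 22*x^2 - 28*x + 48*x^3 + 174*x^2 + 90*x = -162*n^3 + 324*n^2 + 288*n + 48*x^3 + x^2*(204*n + 152) + x*(-90*n^2 + 756*n + 64)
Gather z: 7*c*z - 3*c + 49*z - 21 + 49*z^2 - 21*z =-3*c + 49*z^2 + z*(7*c + 28) - 21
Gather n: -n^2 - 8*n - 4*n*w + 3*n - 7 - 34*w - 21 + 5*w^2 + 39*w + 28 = -n^2 + n*(-4*w - 5) + 5*w^2 + 5*w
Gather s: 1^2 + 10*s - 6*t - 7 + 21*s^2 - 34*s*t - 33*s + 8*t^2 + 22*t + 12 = 21*s^2 + s*(-34*t - 23) + 8*t^2 + 16*t + 6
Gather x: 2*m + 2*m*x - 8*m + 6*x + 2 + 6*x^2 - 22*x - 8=-6*m + 6*x^2 + x*(2*m - 16) - 6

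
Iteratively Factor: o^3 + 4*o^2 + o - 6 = (o + 3)*(o^2 + o - 2) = (o - 1)*(o + 3)*(o + 2)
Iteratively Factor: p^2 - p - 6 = (p - 3)*(p + 2)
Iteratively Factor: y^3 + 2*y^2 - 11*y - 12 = (y - 3)*(y^2 + 5*y + 4) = (y - 3)*(y + 4)*(y + 1)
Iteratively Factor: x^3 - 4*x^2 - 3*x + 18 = (x - 3)*(x^2 - x - 6) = (x - 3)*(x + 2)*(x - 3)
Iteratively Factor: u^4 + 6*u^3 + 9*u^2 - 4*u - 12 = (u - 1)*(u^3 + 7*u^2 + 16*u + 12) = (u - 1)*(u + 2)*(u^2 + 5*u + 6) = (u - 1)*(u + 2)*(u + 3)*(u + 2)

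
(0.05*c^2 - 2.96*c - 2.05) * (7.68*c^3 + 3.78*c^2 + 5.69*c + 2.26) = 0.384*c^5 - 22.5438*c^4 - 26.6483*c^3 - 24.4784*c^2 - 18.3541*c - 4.633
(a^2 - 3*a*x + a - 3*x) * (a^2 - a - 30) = a^4 - 3*a^3*x - 31*a^2 + 93*a*x - 30*a + 90*x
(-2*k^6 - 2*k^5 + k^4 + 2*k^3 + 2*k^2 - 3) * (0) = 0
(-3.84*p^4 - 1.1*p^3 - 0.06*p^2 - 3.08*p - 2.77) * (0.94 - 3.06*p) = 11.7504*p^5 - 0.243599999999999*p^4 - 0.8504*p^3 + 9.3684*p^2 + 5.581*p - 2.6038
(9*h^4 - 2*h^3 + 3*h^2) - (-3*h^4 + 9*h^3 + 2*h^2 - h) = 12*h^4 - 11*h^3 + h^2 + h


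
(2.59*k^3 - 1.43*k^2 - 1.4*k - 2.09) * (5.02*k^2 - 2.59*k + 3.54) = 13.0018*k^5 - 13.8867*k^4 + 5.8443*k^3 - 11.928*k^2 + 0.4571*k - 7.3986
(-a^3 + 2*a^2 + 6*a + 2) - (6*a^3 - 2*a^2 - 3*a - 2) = -7*a^3 + 4*a^2 + 9*a + 4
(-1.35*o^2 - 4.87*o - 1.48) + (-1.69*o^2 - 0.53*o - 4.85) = -3.04*o^2 - 5.4*o - 6.33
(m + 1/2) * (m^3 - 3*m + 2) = m^4 + m^3/2 - 3*m^2 + m/2 + 1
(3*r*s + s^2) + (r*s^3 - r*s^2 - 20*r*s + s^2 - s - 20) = r*s^3 - r*s^2 - 17*r*s + 2*s^2 - s - 20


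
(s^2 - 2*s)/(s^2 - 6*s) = (s - 2)/(s - 6)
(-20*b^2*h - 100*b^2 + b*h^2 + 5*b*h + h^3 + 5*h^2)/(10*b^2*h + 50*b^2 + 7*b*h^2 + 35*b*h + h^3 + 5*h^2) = (-4*b + h)/(2*b + h)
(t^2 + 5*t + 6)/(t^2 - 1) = (t^2 + 5*t + 6)/(t^2 - 1)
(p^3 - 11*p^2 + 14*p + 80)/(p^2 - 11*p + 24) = (p^2 - 3*p - 10)/(p - 3)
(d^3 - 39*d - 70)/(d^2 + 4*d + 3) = (d^3 - 39*d - 70)/(d^2 + 4*d + 3)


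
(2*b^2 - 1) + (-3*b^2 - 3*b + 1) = -b^2 - 3*b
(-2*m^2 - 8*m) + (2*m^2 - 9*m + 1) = 1 - 17*m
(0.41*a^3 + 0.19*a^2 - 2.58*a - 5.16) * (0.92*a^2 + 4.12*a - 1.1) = 0.3772*a^5 + 1.864*a^4 - 2.0418*a^3 - 15.5858*a^2 - 18.4212*a + 5.676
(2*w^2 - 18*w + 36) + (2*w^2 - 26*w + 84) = 4*w^2 - 44*w + 120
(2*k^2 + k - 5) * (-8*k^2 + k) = -16*k^4 - 6*k^3 + 41*k^2 - 5*k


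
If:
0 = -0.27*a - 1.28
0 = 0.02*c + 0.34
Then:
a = -4.74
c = -17.00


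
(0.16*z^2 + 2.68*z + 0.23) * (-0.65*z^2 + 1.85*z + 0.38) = -0.104*z^4 - 1.446*z^3 + 4.8693*z^2 + 1.4439*z + 0.0874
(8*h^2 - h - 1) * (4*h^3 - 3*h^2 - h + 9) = 32*h^5 - 28*h^4 - 9*h^3 + 76*h^2 - 8*h - 9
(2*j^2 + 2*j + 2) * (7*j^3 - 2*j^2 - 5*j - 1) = 14*j^5 + 10*j^4 - 16*j^2 - 12*j - 2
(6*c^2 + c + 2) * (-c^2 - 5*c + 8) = -6*c^4 - 31*c^3 + 41*c^2 - 2*c + 16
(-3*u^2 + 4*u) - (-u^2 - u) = -2*u^2 + 5*u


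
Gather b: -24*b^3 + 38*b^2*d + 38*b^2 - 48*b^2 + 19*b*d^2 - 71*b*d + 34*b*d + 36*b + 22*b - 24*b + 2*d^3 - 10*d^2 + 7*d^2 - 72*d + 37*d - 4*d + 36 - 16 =-24*b^3 + b^2*(38*d - 10) + b*(19*d^2 - 37*d + 34) + 2*d^3 - 3*d^2 - 39*d + 20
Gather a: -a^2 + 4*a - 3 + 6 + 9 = -a^2 + 4*a + 12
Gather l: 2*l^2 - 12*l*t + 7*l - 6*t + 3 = 2*l^2 + l*(7 - 12*t) - 6*t + 3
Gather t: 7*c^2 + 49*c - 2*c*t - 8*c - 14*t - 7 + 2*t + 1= 7*c^2 + 41*c + t*(-2*c - 12) - 6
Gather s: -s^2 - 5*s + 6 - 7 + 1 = -s^2 - 5*s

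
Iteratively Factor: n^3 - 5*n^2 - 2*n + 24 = (n + 2)*(n^2 - 7*n + 12) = (n - 4)*(n + 2)*(n - 3)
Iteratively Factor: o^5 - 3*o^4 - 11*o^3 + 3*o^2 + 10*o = (o)*(o^4 - 3*o^3 - 11*o^2 + 3*o + 10) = o*(o - 5)*(o^3 + 2*o^2 - o - 2) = o*(o - 5)*(o + 2)*(o^2 - 1) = o*(o - 5)*(o + 1)*(o + 2)*(o - 1)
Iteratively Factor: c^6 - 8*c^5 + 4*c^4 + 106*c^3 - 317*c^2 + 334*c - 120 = (c - 5)*(c^5 - 3*c^4 - 11*c^3 + 51*c^2 - 62*c + 24) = (c - 5)*(c - 1)*(c^4 - 2*c^3 - 13*c^2 + 38*c - 24) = (c - 5)*(c - 1)*(c + 4)*(c^3 - 6*c^2 + 11*c - 6) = (c - 5)*(c - 2)*(c - 1)*(c + 4)*(c^2 - 4*c + 3) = (c - 5)*(c - 3)*(c - 2)*(c - 1)*(c + 4)*(c - 1)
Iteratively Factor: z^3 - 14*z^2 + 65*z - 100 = (z - 5)*(z^2 - 9*z + 20) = (z - 5)^2*(z - 4)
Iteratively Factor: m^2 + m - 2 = (m - 1)*(m + 2)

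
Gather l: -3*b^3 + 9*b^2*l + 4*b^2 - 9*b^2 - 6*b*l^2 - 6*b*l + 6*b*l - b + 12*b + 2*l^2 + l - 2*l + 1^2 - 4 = -3*b^3 - 5*b^2 + 11*b + l^2*(2 - 6*b) + l*(9*b^2 - 1) - 3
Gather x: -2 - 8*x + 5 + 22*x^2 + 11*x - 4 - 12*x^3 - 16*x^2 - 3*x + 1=-12*x^3 + 6*x^2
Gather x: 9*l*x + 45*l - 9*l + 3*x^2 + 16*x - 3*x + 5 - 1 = 36*l + 3*x^2 + x*(9*l + 13) + 4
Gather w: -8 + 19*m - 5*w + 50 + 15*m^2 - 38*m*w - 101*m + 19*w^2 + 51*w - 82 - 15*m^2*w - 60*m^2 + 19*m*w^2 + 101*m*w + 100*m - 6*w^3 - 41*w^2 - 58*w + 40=-45*m^2 + 18*m - 6*w^3 + w^2*(19*m - 22) + w*(-15*m^2 + 63*m - 12)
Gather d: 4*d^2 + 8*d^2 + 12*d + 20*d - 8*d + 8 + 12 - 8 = 12*d^2 + 24*d + 12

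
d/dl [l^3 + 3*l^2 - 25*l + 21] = 3*l^2 + 6*l - 25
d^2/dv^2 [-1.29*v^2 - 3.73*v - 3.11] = -2.58000000000000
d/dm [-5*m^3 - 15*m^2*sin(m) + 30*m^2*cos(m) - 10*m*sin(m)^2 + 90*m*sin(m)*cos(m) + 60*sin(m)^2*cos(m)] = -30*m^2*sin(m) - 15*m^2*cos(m) - 15*m^2 - 30*m*sin(m) - 10*m*sin(2*m) + 60*m*cos(m) + 90*m*cos(2*m) - 15*sin(m) + 45*sin(2*m) + 45*sin(3*m) + 5*cos(2*m) - 5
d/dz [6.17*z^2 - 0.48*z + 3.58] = 12.34*z - 0.48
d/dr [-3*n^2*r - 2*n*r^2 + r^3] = -3*n^2 - 4*n*r + 3*r^2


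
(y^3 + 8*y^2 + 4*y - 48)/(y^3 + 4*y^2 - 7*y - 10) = (y^2 + 10*y + 24)/(y^2 + 6*y + 5)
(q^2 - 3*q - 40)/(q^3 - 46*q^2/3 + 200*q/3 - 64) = 3*(q + 5)/(3*q^2 - 22*q + 24)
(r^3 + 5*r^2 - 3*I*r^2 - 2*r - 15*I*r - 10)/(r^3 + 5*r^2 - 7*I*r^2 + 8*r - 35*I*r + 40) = (r^2 - 3*I*r - 2)/(r^2 - 7*I*r + 8)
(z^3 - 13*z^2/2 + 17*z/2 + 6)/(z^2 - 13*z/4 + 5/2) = 2*(2*z^3 - 13*z^2 + 17*z + 12)/(4*z^2 - 13*z + 10)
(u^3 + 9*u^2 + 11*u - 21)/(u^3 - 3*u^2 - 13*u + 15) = (u + 7)/(u - 5)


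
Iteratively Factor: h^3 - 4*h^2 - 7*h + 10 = (h - 1)*(h^2 - 3*h - 10) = (h - 1)*(h + 2)*(h - 5)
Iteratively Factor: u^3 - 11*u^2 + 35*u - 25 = (u - 1)*(u^2 - 10*u + 25) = (u - 5)*(u - 1)*(u - 5)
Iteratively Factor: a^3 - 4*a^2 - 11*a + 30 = (a + 3)*(a^2 - 7*a + 10) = (a - 5)*(a + 3)*(a - 2)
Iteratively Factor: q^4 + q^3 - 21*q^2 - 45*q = (q)*(q^3 + q^2 - 21*q - 45) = q*(q - 5)*(q^2 + 6*q + 9) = q*(q - 5)*(q + 3)*(q + 3)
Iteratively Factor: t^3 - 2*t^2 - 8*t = (t - 4)*(t^2 + 2*t) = t*(t - 4)*(t + 2)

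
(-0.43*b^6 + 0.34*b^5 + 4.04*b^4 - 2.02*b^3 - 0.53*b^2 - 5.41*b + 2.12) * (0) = 0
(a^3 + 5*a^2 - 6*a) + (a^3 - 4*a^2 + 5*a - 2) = 2*a^3 + a^2 - a - 2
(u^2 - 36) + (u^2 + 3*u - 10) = 2*u^2 + 3*u - 46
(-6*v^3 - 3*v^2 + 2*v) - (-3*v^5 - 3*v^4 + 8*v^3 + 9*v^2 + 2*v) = 3*v^5 + 3*v^4 - 14*v^3 - 12*v^2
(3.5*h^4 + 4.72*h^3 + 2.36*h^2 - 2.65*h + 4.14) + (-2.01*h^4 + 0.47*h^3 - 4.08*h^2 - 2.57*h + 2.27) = 1.49*h^4 + 5.19*h^3 - 1.72*h^2 - 5.22*h + 6.41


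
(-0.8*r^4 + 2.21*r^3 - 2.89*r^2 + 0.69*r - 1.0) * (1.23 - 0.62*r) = 0.496*r^5 - 2.3542*r^4 + 4.5101*r^3 - 3.9825*r^2 + 1.4687*r - 1.23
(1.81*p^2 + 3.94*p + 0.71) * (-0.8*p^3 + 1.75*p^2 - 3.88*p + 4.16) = -1.448*p^5 + 0.0154999999999998*p^4 - 0.6958*p^3 - 6.5151*p^2 + 13.6356*p + 2.9536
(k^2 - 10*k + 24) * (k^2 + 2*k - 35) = k^4 - 8*k^3 - 31*k^2 + 398*k - 840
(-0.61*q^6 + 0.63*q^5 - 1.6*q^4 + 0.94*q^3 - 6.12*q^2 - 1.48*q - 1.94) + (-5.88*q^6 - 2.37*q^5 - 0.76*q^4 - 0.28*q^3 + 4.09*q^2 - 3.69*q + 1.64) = -6.49*q^6 - 1.74*q^5 - 2.36*q^4 + 0.66*q^3 - 2.03*q^2 - 5.17*q - 0.3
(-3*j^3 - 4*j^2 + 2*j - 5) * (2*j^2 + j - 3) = -6*j^5 - 11*j^4 + 9*j^3 + 4*j^2 - 11*j + 15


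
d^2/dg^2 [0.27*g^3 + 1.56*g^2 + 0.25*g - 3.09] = 1.62*g + 3.12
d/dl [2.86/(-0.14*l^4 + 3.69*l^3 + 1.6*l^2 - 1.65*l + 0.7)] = (1.6016*l^3 - 31.6602*l^2 - 9.152*l + 4.719)/(-0.14*l^4 + 3.69*l^3 + 1.6*l^2 - 1.65*l + 0.7)^2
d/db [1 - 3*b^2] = -6*b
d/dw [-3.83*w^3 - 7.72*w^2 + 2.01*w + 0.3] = -11.49*w^2 - 15.44*w + 2.01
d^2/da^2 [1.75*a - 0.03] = 0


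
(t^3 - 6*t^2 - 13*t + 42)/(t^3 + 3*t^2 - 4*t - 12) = (t - 7)/(t + 2)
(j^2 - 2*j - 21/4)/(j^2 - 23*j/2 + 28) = (j + 3/2)/(j - 8)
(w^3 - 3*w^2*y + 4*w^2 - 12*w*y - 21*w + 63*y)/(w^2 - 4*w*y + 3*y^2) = (-w^2 - 4*w + 21)/(-w + y)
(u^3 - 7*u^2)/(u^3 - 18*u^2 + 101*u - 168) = u^2/(u^2 - 11*u + 24)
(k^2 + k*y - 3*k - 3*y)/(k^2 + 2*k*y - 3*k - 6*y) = (k + y)/(k + 2*y)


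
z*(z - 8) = z^2 - 8*z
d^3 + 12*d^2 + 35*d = d*(d + 5)*(d + 7)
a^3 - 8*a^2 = a^2*(a - 8)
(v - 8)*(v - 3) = v^2 - 11*v + 24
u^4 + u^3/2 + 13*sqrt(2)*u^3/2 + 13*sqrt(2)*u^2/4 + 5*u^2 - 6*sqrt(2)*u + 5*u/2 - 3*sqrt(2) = (u + 1/2)*(u - sqrt(2)/2)*(u + sqrt(2))*(u + 6*sqrt(2))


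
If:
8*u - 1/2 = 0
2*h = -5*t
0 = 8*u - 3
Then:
No Solution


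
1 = 1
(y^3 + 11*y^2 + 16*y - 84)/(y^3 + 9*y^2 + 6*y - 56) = (y + 6)/(y + 4)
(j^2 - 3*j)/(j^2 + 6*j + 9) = j*(j - 3)/(j^2 + 6*j + 9)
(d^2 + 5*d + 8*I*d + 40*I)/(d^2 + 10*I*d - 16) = (d + 5)/(d + 2*I)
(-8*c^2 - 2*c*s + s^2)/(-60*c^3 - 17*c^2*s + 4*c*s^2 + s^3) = (2*c + s)/(15*c^2 + 8*c*s + s^2)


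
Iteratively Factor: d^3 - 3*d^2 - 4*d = (d + 1)*(d^2 - 4*d) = d*(d + 1)*(d - 4)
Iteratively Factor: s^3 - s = (s - 1)*(s^2 + s) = (s - 1)*(s + 1)*(s)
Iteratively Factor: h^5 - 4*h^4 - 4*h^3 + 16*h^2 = (h)*(h^4 - 4*h^3 - 4*h^2 + 16*h) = h*(h - 2)*(h^3 - 2*h^2 - 8*h) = h*(h - 4)*(h - 2)*(h^2 + 2*h) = h^2*(h - 4)*(h - 2)*(h + 2)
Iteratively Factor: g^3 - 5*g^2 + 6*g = (g - 2)*(g^2 - 3*g) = (g - 3)*(g - 2)*(g)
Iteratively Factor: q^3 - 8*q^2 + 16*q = (q - 4)*(q^2 - 4*q) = q*(q - 4)*(q - 4)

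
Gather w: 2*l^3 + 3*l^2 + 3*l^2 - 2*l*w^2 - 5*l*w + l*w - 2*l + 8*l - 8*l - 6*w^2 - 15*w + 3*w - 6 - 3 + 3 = 2*l^3 + 6*l^2 - 2*l + w^2*(-2*l - 6) + w*(-4*l - 12) - 6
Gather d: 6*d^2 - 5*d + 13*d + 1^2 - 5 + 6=6*d^2 + 8*d + 2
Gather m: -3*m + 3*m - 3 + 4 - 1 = 0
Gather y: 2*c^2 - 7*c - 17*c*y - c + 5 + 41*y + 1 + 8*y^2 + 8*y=2*c^2 - 8*c + 8*y^2 + y*(49 - 17*c) + 6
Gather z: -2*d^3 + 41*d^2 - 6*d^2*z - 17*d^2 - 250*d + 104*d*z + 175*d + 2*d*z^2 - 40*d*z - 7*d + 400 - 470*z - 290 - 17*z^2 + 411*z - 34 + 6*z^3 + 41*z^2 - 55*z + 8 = -2*d^3 + 24*d^2 - 82*d + 6*z^3 + z^2*(2*d + 24) + z*(-6*d^2 + 64*d - 114) + 84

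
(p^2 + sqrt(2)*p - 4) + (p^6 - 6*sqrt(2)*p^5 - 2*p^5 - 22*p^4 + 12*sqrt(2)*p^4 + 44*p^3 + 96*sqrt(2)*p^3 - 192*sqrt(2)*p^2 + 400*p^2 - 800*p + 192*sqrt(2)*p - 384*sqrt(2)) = p^6 - 6*sqrt(2)*p^5 - 2*p^5 - 22*p^4 + 12*sqrt(2)*p^4 + 44*p^3 + 96*sqrt(2)*p^3 - 192*sqrt(2)*p^2 + 401*p^2 - 800*p + 193*sqrt(2)*p - 384*sqrt(2) - 4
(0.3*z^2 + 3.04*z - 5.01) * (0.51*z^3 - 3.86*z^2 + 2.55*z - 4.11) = 0.153*z^5 + 0.3924*z^4 - 13.5245*z^3 + 25.8576*z^2 - 25.2699*z + 20.5911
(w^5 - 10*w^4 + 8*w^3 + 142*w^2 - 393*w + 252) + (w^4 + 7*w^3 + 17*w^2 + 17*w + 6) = w^5 - 9*w^4 + 15*w^3 + 159*w^2 - 376*w + 258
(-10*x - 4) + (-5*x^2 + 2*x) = -5*x^2 - 8*x - 4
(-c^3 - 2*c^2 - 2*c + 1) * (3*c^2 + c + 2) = -3*c^5 - 7*c^4 - 10*c^3 - 3*c^2 - 3*c + 2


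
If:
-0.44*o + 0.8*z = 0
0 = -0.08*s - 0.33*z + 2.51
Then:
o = 1.81818181818182*z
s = 31.375 - 4.125*z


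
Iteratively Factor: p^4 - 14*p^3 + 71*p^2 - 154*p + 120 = (p - 2)*(p^3 - 12*p^2 + 47*p - 60) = (p - 4)*(p - 2)*(p^2 - 8*p + 15) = (p - 5)*(p - 4)*(p - 2)*(p - 3)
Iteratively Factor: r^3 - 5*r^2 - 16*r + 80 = (r + 4)*(r^2 - 9*r + 20) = (r - 4)*(r + 4)*(r - 5)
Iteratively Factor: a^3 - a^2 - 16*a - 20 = (a + 2)*(a^2 - 3*a - 10) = (a - 5)*(a + 2)*(a + 2)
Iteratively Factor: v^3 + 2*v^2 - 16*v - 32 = (v - 4)*(v^2 + 6*v + 8) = (v - 4)*(v + 4)*(v + 2)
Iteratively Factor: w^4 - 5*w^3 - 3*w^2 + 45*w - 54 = (w - 3)*(w^3 - 2*w^2 - 9*w + 18) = (w - 3)^2*(w^2 + w - 6) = (w - 3)^2*(w - 2)*(w + 3)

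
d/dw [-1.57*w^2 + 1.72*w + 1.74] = 1.72 - 3.14*w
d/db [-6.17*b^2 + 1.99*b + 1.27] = 1.99 - 12.34*b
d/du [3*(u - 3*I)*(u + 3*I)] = 6*u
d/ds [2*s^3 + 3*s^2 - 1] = 6*s*(s + 1)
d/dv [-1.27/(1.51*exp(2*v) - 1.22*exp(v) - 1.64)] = (3.8354*exp(v) - 1.5494)*exp(v)/(-1.51*exp(2*v) + 1.22*exp(v) + 1.64)^2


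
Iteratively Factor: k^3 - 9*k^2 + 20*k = (k - 4)*(k^2 - 5*k) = (k - 5)*(k - 4)*(k)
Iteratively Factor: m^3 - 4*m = (m)*(m^2 - 4) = m*(m + 2)*(m - 2)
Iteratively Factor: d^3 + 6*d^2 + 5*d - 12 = (d + 4)*(d^2 + 2*d - 3) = (d - 1)*(d + 4)*(d + 3)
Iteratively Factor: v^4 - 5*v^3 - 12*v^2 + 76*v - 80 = (v - 2)*(v^3 - 3*v^2 - 18*v + 40) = (v - 5)*(v - 2)*(v^2 + 2*v - 8) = (v - 5)*(v - 2)*(v + 4)*(v - 2)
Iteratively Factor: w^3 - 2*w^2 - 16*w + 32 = (w - 4)*(w^2 + 2*w - 8) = (w - 4)*(w - 2)*(w + 4)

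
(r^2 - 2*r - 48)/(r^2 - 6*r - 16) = (r + 6)/(r + 2)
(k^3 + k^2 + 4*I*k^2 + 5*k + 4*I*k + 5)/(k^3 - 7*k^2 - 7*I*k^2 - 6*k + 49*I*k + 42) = (k^2 + k*(1 + 5*I) + 5*I)/(k^2 - k*(7 + 6*I) + 42*I)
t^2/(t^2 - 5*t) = t/(t - 5)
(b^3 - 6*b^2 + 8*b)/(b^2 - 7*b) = (b^2 - 6*b + 8)/(b - 7)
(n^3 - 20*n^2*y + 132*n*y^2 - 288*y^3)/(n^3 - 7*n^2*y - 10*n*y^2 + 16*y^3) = (-n^2 + 12*n*y - 36*y^2)/(-n^2 - n*y + 2*y^2)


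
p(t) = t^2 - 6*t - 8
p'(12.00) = 18.00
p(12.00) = 64.00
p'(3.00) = 0.00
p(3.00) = -17.00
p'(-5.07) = -16.14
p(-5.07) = 48.12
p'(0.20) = -5.60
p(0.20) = -9.16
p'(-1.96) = -9.92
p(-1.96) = 7.60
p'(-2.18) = -10.36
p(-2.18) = 9.83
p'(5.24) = 4.48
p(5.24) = -11.98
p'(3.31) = 0.62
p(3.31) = -16.90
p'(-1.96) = -9.92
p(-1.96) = 7.60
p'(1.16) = -3.68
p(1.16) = -13.61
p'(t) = 2*t - 6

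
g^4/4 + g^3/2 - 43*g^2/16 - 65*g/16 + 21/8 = (g/4 + 1/2)*(g - 3)*(g - 1/2)*(g + 7/2)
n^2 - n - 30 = (n - 6)*(n + 5)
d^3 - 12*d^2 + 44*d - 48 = (d - 6)*(d - 4)*(d - 2)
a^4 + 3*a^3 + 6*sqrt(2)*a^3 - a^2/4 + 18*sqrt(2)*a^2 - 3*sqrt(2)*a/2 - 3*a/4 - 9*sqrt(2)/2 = (a - 1/2)*(a + 1/2)*(a + 3)*(a + 6*sqrt(2))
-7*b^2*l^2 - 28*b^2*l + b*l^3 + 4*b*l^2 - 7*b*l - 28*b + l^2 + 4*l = (-7*b + l)*(l + 4)*(b*l + 1)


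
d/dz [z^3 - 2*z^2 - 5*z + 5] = 3*z^2 - 4*z - 5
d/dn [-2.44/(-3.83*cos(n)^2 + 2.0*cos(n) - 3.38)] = (18.6904*cos(n) - 4.88)*sin(n)/(3.83*cos(n)^2 - 2.0*cos(n) + 3.38)^2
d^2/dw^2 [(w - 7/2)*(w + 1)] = 2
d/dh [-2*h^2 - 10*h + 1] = -4*h - 10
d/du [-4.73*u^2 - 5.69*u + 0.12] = -9.46*u - 5.69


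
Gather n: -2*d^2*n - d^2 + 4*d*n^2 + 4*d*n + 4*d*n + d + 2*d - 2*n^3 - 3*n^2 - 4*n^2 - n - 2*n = -d^2 + 3*d - 2*n^3 + n^2*(4*d - 7) + n*(-2*d^2 + 8*d - 3)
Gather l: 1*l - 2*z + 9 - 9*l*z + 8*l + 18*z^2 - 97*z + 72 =l*(9 - 9*z) + 18*z^2 - 99*z + 81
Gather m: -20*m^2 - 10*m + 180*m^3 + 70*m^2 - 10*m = 180*m^3 + 50*m^2 - 20*m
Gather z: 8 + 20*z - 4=20*z + 4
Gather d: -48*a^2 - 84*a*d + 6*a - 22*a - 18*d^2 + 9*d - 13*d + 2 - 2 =-48*a^2 - 16*a - 18*d^2 + d*(-84*a - 4)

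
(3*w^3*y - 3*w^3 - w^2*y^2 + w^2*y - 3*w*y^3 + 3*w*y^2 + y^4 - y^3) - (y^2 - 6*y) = 3*w^3*y - 3*w^3 - w^2*y^2 + w^2*y - 3*w*y^3 + 3*w*y^2 + y^4 - y^3 - y^2 + 6*y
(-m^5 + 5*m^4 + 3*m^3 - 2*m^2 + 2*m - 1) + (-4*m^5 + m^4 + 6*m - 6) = -5*m^5 + 6*m^4 + 3*m^3 - 2*m^2 + 8*m - 7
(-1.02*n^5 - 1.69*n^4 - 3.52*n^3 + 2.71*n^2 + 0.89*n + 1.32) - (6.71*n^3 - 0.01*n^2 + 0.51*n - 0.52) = -1.02*n^5 - 1.69*n^4 - 10.23*n^3 + 2.72*n^2 + 0.38*n + 1.84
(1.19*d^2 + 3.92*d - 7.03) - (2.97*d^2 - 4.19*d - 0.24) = -1.78*d^2 + 8.11*d - 6.79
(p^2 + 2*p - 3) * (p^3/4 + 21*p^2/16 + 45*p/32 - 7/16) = p^5/4 + 29*p^4/16 + 105*p^3/32 - 25*p^2/16 - 163*p/32 + 21/16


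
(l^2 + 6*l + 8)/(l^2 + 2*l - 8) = (l + 2)/(l - 2)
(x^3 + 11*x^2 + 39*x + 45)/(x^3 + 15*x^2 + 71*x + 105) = (x + 3)/(x + 7)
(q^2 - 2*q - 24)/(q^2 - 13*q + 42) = (q + 4)/(q - 7)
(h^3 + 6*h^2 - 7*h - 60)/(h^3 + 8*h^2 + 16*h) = (h^2 + 2*h - 15)/(h*(h + 4))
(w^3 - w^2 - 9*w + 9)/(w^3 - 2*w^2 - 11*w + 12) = (w - 3)/(w - 4)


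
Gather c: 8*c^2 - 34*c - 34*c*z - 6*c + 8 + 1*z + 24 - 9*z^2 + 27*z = 8*c^2 + c*(-34*z - 40) - 9*z^2 + 28*z + 32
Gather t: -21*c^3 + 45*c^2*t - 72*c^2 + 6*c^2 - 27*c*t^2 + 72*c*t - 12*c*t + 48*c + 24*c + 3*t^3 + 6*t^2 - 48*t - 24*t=-21*c^3 - 66*c^2 + 72*c + 3*t^3 + t^2*(6 - 27*c) + t*(45*c^2 + 60*c - 72)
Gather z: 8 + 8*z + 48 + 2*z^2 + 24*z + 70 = 2*z^2 + 32*z + 126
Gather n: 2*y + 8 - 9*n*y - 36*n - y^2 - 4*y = n*(-9*y - 36) - y^2 - 2*y + 8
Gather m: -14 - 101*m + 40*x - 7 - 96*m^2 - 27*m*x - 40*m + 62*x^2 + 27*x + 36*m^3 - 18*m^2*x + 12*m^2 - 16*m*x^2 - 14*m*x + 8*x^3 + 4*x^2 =36*m^3 + m^2*(-18*x - 84) + m*(-16*x^2 - 41*x - 141) + 8*x^3 + 66*x^2 + 67*x - 21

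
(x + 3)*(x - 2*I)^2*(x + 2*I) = x^4 + 3*x^3 - 2*I*x^3 + 4*x^2 - 6*I*x^2 + 12*x - 8*I*x - 24*I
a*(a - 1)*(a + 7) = a^3 + 6*a^2 - 7*a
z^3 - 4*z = z*(z - 2)*(z + 2)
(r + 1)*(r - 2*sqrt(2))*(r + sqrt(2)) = r^3 - sqrt(2)*r^2 + r^2 - 4*r - sqrt(2)*r - 4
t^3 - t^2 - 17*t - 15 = (t - 5)*(t + 1)*(t + 3)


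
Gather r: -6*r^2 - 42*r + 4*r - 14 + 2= -6*r^2 - 38*r - 12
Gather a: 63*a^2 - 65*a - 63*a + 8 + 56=63*a^2 - 128*a + 64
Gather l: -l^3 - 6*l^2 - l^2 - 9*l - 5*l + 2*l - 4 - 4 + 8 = -l^3 - 7*l^2 - 12*l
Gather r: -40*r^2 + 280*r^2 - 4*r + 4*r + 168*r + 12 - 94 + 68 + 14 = 240*r^2 + 168*r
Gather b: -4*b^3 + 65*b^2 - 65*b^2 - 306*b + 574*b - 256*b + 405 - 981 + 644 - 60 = -4*b^3 + 12*b + 8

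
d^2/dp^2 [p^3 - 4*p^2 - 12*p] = 6*p - 8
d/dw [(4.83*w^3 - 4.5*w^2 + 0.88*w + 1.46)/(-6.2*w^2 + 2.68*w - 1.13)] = (-29.946*w^4 + 25.8888*w^3 - 22.9777*w^2 + 28.274*w - 4.9072)/(38.44*w^4 - 33.232*w^3 + 21.1944*w^2 - 6.0568*w + 1.2769)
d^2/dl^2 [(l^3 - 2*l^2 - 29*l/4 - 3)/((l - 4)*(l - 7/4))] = 936/(64*l^3 - 336*l^2 + 588*l - 343)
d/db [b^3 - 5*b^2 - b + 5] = 3*b^2 - 10*b - 1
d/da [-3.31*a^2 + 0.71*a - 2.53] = 0.71 - 6.62*a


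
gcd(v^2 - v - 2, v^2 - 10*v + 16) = v - 2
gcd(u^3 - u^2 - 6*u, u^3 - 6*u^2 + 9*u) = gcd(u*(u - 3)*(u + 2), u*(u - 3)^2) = u^2 - 3*u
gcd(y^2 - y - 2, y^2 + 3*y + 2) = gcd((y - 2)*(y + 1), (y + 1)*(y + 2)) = y + 1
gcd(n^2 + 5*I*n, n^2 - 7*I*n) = n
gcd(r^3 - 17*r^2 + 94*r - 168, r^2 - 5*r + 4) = r - 4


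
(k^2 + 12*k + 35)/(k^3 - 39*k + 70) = (k + 5)/(k^2 - 7*k + 10)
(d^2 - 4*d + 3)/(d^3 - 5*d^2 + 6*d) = (d - 1)/(d*(d - 2))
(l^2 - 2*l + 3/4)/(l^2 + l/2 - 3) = (l - 1/2)/(l + 2)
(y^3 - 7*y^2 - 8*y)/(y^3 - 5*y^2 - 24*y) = (y + 1)/(y + 3)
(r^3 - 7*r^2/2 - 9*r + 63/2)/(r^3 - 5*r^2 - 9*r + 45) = (r - 7/2)/(r - 5)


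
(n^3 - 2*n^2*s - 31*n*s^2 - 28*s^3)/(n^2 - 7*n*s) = n + 5*s + 4*s^2/n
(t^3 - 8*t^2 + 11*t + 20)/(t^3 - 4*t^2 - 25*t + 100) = (t + 1)/(t + 5)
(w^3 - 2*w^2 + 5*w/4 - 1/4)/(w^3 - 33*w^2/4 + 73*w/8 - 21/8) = 2*(2*w^2 - 3*w + 1)/(4*w^2 - 31*w + 21)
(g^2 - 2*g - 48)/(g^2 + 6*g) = (g - 8)/g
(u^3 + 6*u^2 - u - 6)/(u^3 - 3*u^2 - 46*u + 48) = (u + 1)/(u - 8)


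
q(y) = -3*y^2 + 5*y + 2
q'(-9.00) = 59.00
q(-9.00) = -286.00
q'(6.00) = -31.00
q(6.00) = -76.00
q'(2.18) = -8.08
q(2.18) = -1.36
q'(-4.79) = 33.74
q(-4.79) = -90.78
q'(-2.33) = 18.98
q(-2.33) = -25.94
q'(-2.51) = 20.06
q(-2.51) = -29.45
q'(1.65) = -4.90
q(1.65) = 2.08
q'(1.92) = -6.52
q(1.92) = 0.54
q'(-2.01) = 17.06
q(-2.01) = -20.17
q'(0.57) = 1.58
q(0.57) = 3.88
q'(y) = 5 - 6*y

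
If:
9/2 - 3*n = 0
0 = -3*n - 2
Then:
No Solution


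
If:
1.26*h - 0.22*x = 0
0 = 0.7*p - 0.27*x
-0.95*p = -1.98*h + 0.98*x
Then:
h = 0.00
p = 0.00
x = 0.00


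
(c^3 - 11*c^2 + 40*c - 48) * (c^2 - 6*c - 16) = c^5 - 17*c^4 + 90*c^3 - 112*c^2 - 352*c + 768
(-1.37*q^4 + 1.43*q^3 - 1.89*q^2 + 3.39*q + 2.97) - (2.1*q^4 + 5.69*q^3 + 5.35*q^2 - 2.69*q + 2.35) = -3.47*q^4 - 4.26*q^3 - 7.24*q^2 + 6.08*q + 0.62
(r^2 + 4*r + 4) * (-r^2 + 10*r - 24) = -r^4 + 6*r^3 + 12*r^2 - 56*r - 96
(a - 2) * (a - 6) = a^2 - 8*a + 12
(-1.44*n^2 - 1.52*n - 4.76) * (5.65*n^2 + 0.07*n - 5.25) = -8.136*n^4 - 8.6888*n^3 - 19.4404*n^2 + 7.6468*n + 24.99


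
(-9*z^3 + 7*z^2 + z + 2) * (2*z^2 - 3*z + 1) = -18*z^5 + 41*z^4 - 28*z^3 + 8*z^2 - 5*z + 2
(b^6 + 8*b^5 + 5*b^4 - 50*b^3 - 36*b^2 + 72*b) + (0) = b^6 + 8*b^5 + 5*b^4 - 50*b^3 - 36*b^2 + 72*b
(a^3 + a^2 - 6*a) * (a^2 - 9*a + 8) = a^5 - 8*a^4 - 7*a^3 + 62*a^2 - 48*a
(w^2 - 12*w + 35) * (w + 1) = w^3 - 11*w^2 + 23*w + 35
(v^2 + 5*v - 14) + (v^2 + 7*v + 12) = 2*v^2 + 12*v - 2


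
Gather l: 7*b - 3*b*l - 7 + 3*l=7*b + l*(3 - 3*b) - 7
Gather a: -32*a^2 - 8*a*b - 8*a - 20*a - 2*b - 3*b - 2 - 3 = -32*a^2 + a*(-8*b - 28) - 5*b - 5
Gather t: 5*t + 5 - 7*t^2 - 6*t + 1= -7*t^2 - t + 6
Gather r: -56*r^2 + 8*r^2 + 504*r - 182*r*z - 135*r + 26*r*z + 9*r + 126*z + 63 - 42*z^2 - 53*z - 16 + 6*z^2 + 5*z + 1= -48*r^2 + r*(378 - 156*z) - 36*z^2 + 78*z + 48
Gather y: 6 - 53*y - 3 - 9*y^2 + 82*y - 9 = -9*y^2 + 29*y - 6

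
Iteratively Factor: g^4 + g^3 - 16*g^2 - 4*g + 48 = (g - 2)*(g^3 + 3*g^2 - 10*g - 24) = (g - 2)*(g + 2)*(g^2 + g - 12) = (g - 2)*(g + 2)*(g + 4)*(g - 3)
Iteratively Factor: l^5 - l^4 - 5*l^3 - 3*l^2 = (l - 3)*(l^4 + 2*l^3 + l^2) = l*(l - 3)*(l^3 + 2*l^2 + l) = l^2*(l - 3)*(l^2 + 2*l + 1) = l^2*(l - 3)*(l + 1)*(l + 1)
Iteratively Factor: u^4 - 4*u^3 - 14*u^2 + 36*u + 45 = (u - 5)*(u^3 + u^2 - 9*u - 9) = (u - 5)*(u - 3)*(u^2 + 4*u + 3) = (u - 5)*(u - 3)*(u + 1)*(u + 3)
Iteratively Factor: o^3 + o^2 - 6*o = (o + 3)*(o^2 - 2*o) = o*(o + 3)*(o - 2)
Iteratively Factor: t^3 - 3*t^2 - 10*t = (t + 2)*(t^2 - 5*t) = (t - 5)*(t + 2)*(t)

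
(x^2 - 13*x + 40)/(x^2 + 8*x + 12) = (x^2 - 13*x + 40)/(x^2 + 8*x + 12)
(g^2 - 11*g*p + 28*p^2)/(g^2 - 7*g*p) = (g - 4*p)/g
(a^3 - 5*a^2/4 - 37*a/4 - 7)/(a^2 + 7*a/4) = a - 3 - 4/a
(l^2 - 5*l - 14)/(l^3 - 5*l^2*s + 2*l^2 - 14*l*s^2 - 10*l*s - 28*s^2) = (7 - l)/(-l^2 + 5*l*s + 14*s^2)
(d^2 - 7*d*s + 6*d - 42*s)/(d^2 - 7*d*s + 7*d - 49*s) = (d + 6)/(d + 7)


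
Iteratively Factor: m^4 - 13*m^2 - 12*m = (m - 4)*(m^3 + 4*m^2 + 3*m) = m*(m - 4)*(m^2 + 4*m + 3) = m*(m - 4)*(m + 1)*(m + 3)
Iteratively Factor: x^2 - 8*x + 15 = (x - 3)*(x - 5)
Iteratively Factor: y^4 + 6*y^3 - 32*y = (y)*(y^3 + 6*y^2 - 32) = y*(y - 2)*(y^2 + 8*y + 16) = y*(y - 2)*(y + 4)*(y + 4)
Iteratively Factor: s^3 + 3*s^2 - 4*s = (s - 1)*(s^2 + 4*s) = (s - 1)*(s + 4)*(s)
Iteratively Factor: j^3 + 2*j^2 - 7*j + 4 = (j - 1)*(j^2 + 3*j - 4) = (j - 1)^2*(j + 4)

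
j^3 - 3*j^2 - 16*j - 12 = (j - 6)*(j + 1)*(j + 2)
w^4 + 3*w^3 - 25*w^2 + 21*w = w*(w - 3)*(w - 1)*(w + 7)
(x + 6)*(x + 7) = x^2 + 13*x + 42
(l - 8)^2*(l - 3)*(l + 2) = l^4 - 17*l^3 + 74*l^2 + 32*l - 384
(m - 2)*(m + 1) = m^2 - m - 2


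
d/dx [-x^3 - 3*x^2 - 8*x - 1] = -3*x^2 - 6*x - 8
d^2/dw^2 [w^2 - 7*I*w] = 2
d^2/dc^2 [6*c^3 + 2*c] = 36*c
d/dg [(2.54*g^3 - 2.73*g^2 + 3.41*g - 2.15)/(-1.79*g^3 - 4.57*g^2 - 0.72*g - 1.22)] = (-16.4945*g^4 + 8.5502*g^3 - 3.2926*g^2 - 12.9898*g - 5.7082)/(3.2041*g^6 + 16.3606*g^5 + 23.4625*g^4 + 10.9484*g^3 + 11.6692*g^2 + 1.7568*g + 1.4884)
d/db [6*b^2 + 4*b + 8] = 12*b + 4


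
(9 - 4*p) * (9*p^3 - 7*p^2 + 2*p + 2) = -36*p^4 + 109*p^3 - 71*p^2 + 10*p + 18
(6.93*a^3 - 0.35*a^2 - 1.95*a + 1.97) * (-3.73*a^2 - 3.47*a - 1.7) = -25.8489*a^5 - 22.7416*a^4 - 3.293*a^3 + 0.0134000000000007*a^2 - 3.5209*a - 3.349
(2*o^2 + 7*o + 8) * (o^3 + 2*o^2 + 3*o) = 2*o^5 + 11*o^4 + 28*o^3 + 37*o^2 + 24*o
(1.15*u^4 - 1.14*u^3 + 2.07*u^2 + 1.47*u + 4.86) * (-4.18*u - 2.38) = -4.807*u^5 + 2.0282*u^4 - 5.9394*u^3 - 11.0712*u^2 - 23.8134*u - 11.5668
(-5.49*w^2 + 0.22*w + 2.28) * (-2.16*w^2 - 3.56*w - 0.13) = 11.8584*w^4 + 19.0692*w^3 - 4.9943*w^2 - 8.1454*w - 0.2964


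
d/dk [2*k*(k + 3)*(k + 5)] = 6*k^2 + 32*k + 30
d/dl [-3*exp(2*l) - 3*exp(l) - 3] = (-6*exp(l) - 3)*exp(l)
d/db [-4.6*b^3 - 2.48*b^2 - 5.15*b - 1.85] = -13.8*b^2 - 4.96*b - 5.15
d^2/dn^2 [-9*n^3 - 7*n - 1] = -54*n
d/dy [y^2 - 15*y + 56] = 2*y - 15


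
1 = 1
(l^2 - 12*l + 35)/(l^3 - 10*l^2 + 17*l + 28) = (l - 5)/(l^2 - 3*l - 4)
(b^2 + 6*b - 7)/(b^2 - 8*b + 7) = (b + 7)/(b - 7)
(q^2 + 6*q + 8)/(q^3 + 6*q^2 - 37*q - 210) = (q^2 + 6*q + 8)/(q^3 + 6*q^2 - 37*q - 210)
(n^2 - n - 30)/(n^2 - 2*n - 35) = (n - 6)/(n - 7)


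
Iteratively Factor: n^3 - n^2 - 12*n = (n + 3)*(n^2 - 4*n) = n*(n + 3)*(n - 4)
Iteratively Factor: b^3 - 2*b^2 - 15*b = (b - 5)*(b^2 + 3*b) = b*(b - 5)*(b + 3)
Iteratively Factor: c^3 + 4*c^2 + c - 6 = (c + 2)*(c^2 + 2*c - 3) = (c - 1)*(c + 2)*(c + 3)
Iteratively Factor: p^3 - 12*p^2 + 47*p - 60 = (p - 5)*(p^2 - 7*p + 12) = (p - 5)*(p - 3)*(p - 4)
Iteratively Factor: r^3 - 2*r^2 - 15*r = (r - 5)*(r^2 + 3*r) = (r - 5)*(r + 3)*(r)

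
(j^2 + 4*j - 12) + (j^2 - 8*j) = 2*j^2 - 4*j - 12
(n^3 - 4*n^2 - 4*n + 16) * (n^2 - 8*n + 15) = n^5 - 12*n^4 + 43*n^3 - 12*n^2 - 188*n + 240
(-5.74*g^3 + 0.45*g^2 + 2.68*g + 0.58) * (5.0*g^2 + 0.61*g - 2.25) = -28.7*g^5 - 1.2514*g^4 + 26.5895*g^3 + 3.5223*g^2 - 5.6762*g - 1.305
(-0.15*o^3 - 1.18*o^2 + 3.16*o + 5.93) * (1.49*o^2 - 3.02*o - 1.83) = -0.2235*o^5 - 1.3052*o^4 + 8.5465*o^3 + 1.4519*o^2 - 23.6914*o - 10.8519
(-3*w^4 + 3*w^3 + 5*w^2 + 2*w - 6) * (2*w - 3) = -6*w^5 + 15*w^4 + w^3 - 11*w^2 - 18*w + 18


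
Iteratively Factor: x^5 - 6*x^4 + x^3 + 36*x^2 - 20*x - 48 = (x + 2)*(x^4 - 8*x^3 + 17*x^2 + 2*x - 24) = (x - 4)*(x + 2)*(x^3 - 4*x^2 + x + 6) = (x - 4)*(x - 2)*(x + 2)*(x^2 - 2*x - 3) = (x - 4)*(x - 3)*(x - 2)*(x + 2)*(x + 1)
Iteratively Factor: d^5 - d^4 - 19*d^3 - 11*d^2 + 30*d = (d - 5)*(d^4 + 4*d^3 + d^2 - 6*d) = (d - 5)*(d + 3)*(d^3 + d^2 - 2*d) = (d - 5)*(d + 2)*(d + 3)*(d^2 - d) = (d - 5)*(d - 1)*(d + 2)*(d + 3)*(d)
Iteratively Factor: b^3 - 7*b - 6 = (b - 3)*(b^2 + 3*b + 2) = (b - 3)*(b + 1)*(b + 2)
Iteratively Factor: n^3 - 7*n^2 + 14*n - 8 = (n - 2)*(n^2 - 5*n + 4) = (n - 4)*(n - 2)*(n - 1)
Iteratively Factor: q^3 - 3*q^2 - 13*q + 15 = (q - 5)*(q^2 + 2*q - 3) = (q - 5)*(q - 1)*(q + 3)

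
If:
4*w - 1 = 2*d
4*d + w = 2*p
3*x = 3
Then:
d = 2*w - 1/2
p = 9*w/2 - 1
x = 1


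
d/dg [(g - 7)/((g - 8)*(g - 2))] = (-g^2 + 14*g - 54)/(g^4 - 20*g^3 + 132*g^2 - 320*g + 256)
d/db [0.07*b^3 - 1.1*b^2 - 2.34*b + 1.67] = 0.21*b^2 - 2.2*b - 2.34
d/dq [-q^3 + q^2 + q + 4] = -3*q^2 + 2*q + 1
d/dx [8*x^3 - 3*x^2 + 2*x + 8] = 24*x^2 - 6*x + 2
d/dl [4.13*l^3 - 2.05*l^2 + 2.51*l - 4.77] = 12.39*l^2 - 4.1*l + 2.51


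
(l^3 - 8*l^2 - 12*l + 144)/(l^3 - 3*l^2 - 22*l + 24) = (l - 6)/(l - 1)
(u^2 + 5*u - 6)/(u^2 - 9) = (u^2 + 5*u - 6)/(u^2 - 9)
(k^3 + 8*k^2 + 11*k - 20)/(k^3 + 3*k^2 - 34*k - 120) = (k - 1)/(k - 6)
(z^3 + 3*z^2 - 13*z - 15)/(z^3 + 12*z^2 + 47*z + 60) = (z^2 - 2*z - 3)/(z^2 + 7*z + 12)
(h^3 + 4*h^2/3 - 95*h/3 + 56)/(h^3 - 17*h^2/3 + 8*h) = (h + 7)/h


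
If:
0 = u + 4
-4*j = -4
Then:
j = 1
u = -4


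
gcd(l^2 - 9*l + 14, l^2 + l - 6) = l - 2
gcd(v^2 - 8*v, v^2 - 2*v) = v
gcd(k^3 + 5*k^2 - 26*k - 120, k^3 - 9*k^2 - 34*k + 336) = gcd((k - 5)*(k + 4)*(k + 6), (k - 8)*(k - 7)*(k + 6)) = k + 6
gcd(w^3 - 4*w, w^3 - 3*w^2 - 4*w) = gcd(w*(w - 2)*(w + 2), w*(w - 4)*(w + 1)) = w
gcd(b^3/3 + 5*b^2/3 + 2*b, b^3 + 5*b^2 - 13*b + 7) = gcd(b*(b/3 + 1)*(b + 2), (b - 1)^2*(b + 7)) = 1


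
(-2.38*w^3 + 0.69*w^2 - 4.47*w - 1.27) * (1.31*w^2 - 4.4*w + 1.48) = -3.1178*w^5 + 11.3759*w^4 - 12.4141*w^3 + 19.0255*w^2 - 1.0276*w - 1.8796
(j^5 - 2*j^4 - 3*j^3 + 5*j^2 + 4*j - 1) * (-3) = -3*j^5 + 6*j^4 + 9*j^3 - 15*j^2 - 12*j + 3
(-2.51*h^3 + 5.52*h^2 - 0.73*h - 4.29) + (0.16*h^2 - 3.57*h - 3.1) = -2.51*h^3 + 5.68*h^2 - 4.3*h - 7.39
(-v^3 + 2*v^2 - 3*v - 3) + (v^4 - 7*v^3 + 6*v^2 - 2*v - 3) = v^4 - 8*v^3 + 8*v^2 - 5*v - 6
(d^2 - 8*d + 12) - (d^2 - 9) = 21 - 8*d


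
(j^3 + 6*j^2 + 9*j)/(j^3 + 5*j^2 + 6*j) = (j + 3)/(j + 2)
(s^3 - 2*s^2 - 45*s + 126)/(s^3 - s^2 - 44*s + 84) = (s - 3)/(s - 2)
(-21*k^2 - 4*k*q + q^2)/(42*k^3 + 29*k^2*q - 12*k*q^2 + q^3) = (3*k + q)/(-6*k^2 - 5*k*q + q^2)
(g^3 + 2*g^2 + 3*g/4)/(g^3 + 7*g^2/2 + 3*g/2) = (g + 3/2)/(g + 3)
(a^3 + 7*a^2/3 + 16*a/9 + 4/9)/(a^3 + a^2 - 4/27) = 3*(a + 1)/(3*a - 1)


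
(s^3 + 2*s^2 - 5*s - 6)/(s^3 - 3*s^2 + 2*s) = (s^2 + 4*s + 3)/(s*(s - 1))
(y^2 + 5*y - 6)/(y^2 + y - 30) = (y - 1)/(y - 5)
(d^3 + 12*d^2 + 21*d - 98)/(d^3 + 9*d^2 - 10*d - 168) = (d^2 + 5*d - 14)/(d^2 + 2*d - 24)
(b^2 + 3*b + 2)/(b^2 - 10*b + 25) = (b^2 + 3*b + 2)/(b^2 - 10*b + 25)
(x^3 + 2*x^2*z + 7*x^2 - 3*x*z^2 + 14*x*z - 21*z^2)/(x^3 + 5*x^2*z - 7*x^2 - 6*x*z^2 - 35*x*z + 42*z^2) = (x^2 + 3*x*z + 7*x + 21*z)/(x^2 + 6*x*z - 7*x - 42*z)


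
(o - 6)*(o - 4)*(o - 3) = o^3 - 13*o^2 + 54*o - 72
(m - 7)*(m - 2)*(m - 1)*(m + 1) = m^4 - 9*m^3 + 13*m^2 + 9*m - 14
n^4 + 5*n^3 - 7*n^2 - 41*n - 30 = (n - 3)*(n + 1)*(n + 2)*(n + 5)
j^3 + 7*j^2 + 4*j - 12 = (j - 1)*(j + 2)*(j + 6)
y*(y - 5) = y^2 - 5*y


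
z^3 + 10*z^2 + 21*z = z*(z + 3)*(z + 7)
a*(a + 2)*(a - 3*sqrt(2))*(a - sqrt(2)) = a^4 - 4*sqrt(2)*a^3 + 2*a^3 - 8*sqrt(2)*a^2 + 6*a^2 + 12*a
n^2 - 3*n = n*(n - 3)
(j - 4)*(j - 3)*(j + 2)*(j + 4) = j^4 - j^3 - 22*j^2 + 16*j + 96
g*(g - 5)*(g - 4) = g^3 - 9*g^2 + 20*g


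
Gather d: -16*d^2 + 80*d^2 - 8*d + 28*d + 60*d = 64*d^2 + 80*d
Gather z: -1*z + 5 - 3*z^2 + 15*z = -3*z^2 + 14*z + 5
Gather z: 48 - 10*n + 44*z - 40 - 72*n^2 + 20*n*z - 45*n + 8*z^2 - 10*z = -72*n^2 - 55*n + 8*z^2 + z*(20*n + 34) + 8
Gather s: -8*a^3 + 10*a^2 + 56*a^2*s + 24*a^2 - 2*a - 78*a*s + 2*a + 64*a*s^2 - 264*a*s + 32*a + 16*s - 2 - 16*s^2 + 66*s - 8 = -8*a^3 + 34*a^2 + 32*a + s^2*(64*a - 16) + s*(56*a^2 - 342*a + 82) - 10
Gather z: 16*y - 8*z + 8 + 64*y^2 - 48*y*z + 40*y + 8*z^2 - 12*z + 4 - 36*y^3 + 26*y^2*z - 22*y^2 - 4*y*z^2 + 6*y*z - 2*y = -36*y^3 + 42*y^2 + 54*y + z^2*(8 - 4*y) + z*(26*y^2 - 42*y - 20) + 12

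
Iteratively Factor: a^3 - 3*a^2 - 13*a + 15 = (a - 1)*(a^2 - 2*a - 15) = (a - 1)*(a + 3)*(a - 5)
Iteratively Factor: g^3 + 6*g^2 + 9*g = (g + 3)*(g^2 + 3*g) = (g + 3)^2*(g)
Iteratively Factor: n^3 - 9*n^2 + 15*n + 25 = (n - 5)*(n^2 - 4*n - 5) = (n - 5)^2*(n + 1)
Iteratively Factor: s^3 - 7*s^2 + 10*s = (s - 2)*(s^2 - 5*s) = s*(s - 2)*(s - 5)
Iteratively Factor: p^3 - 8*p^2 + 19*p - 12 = (p - 4)*(p^2 - 4*p + 3) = (p - 4)*(p - 1)*(p - 3)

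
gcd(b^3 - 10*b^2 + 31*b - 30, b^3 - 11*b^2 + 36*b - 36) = b^2 - 5*b + 6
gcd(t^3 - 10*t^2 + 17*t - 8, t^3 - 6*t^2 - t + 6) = t - 1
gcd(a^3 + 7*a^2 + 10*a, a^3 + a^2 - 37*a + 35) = 1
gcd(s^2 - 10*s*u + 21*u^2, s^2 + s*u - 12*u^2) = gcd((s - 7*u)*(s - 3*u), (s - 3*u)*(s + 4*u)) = s - 3*u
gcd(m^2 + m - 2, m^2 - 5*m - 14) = m + 2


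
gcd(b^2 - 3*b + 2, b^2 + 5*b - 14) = b - 2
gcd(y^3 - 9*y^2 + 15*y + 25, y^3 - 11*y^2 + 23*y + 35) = y^2 - 4*y - 5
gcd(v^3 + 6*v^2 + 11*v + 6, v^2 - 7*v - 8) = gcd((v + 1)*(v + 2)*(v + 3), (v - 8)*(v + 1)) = v + 1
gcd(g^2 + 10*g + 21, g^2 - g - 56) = g + 7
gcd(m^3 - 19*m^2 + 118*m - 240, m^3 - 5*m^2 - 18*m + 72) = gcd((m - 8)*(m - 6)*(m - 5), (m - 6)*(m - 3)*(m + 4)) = m - 6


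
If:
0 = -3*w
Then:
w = 0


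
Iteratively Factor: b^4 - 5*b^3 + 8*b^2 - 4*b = (b - 2)*(b^3 - 3*b^2 + 2*b) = (b - 2)^2*(b^2 - b) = (b - 2)^2*(b - 1)*(b)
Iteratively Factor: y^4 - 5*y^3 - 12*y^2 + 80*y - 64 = (y - 4)*(y^3 - y^2 - 16*y + 16) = (y - 4)^2*(y^2 + 3*y - 4) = (y - 4)^2*(y + 4)*(y - 1)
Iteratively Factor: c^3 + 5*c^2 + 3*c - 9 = (c + 3)*(c^2 + 2*c - 3) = (c + 3)^2*(c - 1)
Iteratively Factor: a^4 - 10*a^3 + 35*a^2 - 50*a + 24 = (a - 3)*(a^3 - 7*a^2 + 14*a - 8) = (a - 3)*(a - 2)*(a^2 - 5*a + 4) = (a - 4)*(a - 3)*(a - 2)*(a - 1)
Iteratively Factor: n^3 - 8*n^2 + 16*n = (n - 4)*(n^2 - 4*n) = (n - 4)^2*(n)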